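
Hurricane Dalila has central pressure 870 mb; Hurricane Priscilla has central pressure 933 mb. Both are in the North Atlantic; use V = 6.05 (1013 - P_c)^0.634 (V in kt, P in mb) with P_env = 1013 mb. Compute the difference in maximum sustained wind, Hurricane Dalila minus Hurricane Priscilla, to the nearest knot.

Hurricane Dalila: ΔP = 143; V ≈ 6.05 × 143^0.634 ≈ 140.68 kt.
Hurricane Priscilla: ΔP = 80; V ≈ 6.05 × 80^0.634 ≈ 97.35 kt.
Difference ≈ 140.68 − 97.35 = 43.33 → 43 kt.

43 kt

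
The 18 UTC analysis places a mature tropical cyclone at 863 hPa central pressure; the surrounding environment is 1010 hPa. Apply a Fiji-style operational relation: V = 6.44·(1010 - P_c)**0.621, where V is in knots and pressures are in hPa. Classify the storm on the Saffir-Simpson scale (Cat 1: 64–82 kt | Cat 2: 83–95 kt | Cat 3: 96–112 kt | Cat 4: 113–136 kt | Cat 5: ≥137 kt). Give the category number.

5

ΔP = 1010 − 863 = 147 hPa.
V ≈ 6.44 × 147^0.621 = 6.44 × 22.18 ≈ 143 kt.
143 kt falls in the Category 5 band.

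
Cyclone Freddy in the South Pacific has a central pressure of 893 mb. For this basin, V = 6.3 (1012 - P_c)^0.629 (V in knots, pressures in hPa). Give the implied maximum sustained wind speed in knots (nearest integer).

ΔP = 1012 − 893 = 119 mb.
119^0.629 ≈ 20.208.
V ≈ 6.3 × 20.208 ≈ 127.3 kt.

127 kt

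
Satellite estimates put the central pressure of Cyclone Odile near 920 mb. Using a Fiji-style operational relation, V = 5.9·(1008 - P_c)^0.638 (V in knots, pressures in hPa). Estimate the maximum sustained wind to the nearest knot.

103 kt

ΔP = 1008 − 920 = 88 mb.
88^0.638 ≈ 17.401.
V ≈ 5.9 × 17.401 ≈ 102.7 kt.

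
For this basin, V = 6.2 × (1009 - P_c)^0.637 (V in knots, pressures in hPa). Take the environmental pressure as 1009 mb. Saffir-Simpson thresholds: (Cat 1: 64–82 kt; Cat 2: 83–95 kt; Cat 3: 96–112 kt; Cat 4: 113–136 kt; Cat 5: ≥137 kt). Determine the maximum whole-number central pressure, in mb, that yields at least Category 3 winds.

Category 3 begins at V = 96 kt.
Required ΔP = (96/6.2)^(1/0.637) = 15.484^1.570 ≈ 73.78 mb.
P_c ≤ 1009 − 73.78 = 935.22, so the highest integer P_c is 935 mb.

935 mb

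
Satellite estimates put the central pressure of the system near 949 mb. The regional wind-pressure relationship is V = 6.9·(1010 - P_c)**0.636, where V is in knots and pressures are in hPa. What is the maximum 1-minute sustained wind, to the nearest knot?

ΔP = 1010 − 949 = 61 mb.
61^0.636 ≈ 13.661.
V ≈ 6.9 × 13.661 ≈ 94.3 kt.

94 kt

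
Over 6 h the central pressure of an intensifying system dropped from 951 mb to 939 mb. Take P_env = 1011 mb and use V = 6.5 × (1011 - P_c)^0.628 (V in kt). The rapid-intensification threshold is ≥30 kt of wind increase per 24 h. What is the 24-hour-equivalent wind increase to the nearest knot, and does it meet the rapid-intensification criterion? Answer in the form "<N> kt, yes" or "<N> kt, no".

41 kt, yes

V₁: ΔP = 60, V ≈ 6.5 × 60^0.628 ≈ 85.03 kt.
V₂: ΔP = 72, V ≈ 6.5 × 72^0.628 ≈ 95.35 kt.
ΔV over 6 h = 10.32 kt → 24 h equivalent = 10.32 × 24/6 ≈ 41.28 kt.
41 kt ≥ 30 kt ⇒ rapid intensification.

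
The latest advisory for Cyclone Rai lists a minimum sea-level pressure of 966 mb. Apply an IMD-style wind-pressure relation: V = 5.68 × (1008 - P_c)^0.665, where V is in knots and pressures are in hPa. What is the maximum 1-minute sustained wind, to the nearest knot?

ΔP = 1008 − 966 = 42 mb.
42^0.665 ≈ 12.008.
V ≈ 5.68 × 12.008 ≈ 68.2 kt.

68 kt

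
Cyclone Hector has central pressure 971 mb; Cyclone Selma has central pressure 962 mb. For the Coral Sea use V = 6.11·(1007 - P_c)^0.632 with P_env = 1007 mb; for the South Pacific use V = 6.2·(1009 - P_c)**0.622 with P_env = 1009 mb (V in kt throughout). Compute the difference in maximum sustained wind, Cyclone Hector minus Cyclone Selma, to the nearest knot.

-9 kt

Cyclone Hector: ΔP = 36; V ≈ 6.11 × 36^0.632 ≈ 58.83 kt.
Cyclone Selma: ΔP = 47; V ≈ 6.2 × 47^0.622 ≈ 67.99 kt.
Difference ≈ 58.83 − 67.99 = -9.16 → -9 kt.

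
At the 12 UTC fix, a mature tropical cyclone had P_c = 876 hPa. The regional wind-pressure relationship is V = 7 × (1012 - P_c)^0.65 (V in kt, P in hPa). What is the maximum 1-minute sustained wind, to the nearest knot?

ΔP = 1012 − 876 = 136 hPa.
136^0.65 ≈ 24.367.
V ≈ 7 × 24.367 ≈ 170.6 kt.

171 kt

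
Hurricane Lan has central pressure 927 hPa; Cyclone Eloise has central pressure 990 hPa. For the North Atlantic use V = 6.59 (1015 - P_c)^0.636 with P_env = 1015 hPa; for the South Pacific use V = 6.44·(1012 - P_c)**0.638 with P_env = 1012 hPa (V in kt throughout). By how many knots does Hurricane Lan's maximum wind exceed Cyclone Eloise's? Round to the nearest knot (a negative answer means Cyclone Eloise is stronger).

Hurricane Lan: ΔP = 88; V ≈ 6.59 × 88^0.636 ≈ 113.65 kt.
Cyclone Eloise: ΔP = 22; V ≈ 6.44 × 22^0.638 ≈ 46.28 kt.
Difference ≈ 113.65 − 46.28 = 67.37 → 67 kt.

67 kt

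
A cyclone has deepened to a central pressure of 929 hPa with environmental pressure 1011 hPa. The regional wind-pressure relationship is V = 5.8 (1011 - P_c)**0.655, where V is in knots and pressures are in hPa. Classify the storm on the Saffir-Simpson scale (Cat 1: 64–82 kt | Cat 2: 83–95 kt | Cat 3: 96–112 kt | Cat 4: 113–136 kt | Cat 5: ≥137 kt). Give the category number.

ΔP = 1011 − 929 = 82 hPa.
V ≈ 5.8 × 82^0.655 = 5.8 × 17.93 ≈ 104 kt.
104 kt falls in the Category 3 band.

3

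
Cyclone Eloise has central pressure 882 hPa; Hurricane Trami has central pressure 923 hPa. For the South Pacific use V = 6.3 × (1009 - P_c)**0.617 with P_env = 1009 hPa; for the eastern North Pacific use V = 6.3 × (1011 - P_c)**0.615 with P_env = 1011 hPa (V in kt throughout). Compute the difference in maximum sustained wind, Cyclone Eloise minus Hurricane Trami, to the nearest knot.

26 kt

Cyclone Eloise: ΔP = 127; V ≈ 6.3 × 127^0.617 ≈ 125.14 kt.
Hurricane Trami: ΔP = 88; V ≈ 6.3 × 88^0.615 ≈ 98.90 kt.
Difference ≈ 125.14 − 98.90 = 26.24 → 26 kt.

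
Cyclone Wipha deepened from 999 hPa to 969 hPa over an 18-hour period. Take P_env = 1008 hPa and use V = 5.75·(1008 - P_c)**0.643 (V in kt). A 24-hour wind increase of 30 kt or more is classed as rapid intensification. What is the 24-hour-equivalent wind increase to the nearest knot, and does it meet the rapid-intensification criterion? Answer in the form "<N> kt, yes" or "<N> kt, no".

49 kt, yes

V₁: ΔP = 9, V ≈ 5.75 × 9^0.643 ≈ 23.62 kt.
V₂: ΔP = 39, V ≈ 5.75 × 39^0.643 ≈ 60.63 kt.
ΔV over 18 h = 37.01 kt → 24 h equivalent = 37.01 × 24/18 ≈ 49.35 kt.
49 kt ≥ 30 kt ⇒ rapid intensification.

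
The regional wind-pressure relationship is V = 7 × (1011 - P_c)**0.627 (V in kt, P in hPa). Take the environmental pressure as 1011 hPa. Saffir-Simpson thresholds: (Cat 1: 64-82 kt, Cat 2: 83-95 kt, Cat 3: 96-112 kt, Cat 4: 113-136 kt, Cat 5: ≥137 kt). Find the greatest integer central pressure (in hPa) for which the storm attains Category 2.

959 hPa

Category 2 begins at V = 83 kt.
Required ΔP = (83/7)^(1/0.627) = 11.857^1.595 ≈ 51.63 hPa.
P_c ≤ 1011 − 51.63 = 959.37, so the highest integer P_c is 959 hPa.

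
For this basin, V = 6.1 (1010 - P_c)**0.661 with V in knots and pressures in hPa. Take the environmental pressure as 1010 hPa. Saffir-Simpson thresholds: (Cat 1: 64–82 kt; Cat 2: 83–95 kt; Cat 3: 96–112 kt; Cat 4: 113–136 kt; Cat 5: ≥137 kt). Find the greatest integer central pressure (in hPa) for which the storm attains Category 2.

Category 2 begins at V = 83 kt.
Required ΔP = (83/6.1)^(1/0.661) = 13.607^1.513 ≈ 51.90 hPa.
P_c ≤ 1010 − 51.90 = 958.10, so the highest integer P_c is 958 hPa.

958 hPa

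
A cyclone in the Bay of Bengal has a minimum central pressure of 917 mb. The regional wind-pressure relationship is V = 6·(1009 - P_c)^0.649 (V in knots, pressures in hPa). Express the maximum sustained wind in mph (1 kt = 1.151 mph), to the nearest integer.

130 mph

ΔP = 1009 − 917 = 92 mb.
V ≈ 6 × 92^0.649 = 6 × 18.815 ≈ 112.888 kt.
112.888 × 1.151 ≈ 129.93 mph → 130 mph.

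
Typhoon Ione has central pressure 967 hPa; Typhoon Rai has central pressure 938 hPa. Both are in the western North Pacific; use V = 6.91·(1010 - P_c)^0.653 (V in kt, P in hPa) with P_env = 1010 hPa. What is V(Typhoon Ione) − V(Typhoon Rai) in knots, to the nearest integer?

Typhoon Ione: ΔP = 43; V ≈ 6.91 × 43^0.653 ≈ 80.56 kt.
Typhoon Rai: ΔP = 72; V ≈ 6.91 × 72^0.653 ≈ 112.80 kt.
Difference ≈ 80.56 − 112.80 = -32.24 → -32 kt.

-32 kt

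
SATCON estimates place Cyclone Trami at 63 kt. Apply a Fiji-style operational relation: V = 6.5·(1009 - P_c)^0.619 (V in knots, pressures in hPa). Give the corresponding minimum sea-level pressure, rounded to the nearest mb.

ΔP = (V / 6.5)^(1/0.619) = (63/6.5)^1.616.
63/6.5 = 9.692; 9.692^1.616 ≈ 39.23 mb.
P_c = 1009 − 39.23 = 969.77 ≈ 970 mb.

970 mb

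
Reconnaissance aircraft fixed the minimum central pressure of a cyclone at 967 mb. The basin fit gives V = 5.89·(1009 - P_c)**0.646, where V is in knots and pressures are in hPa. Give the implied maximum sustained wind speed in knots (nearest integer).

66 kt

ΔP = 1009 − 967 = 42 mb.
42^0.646 ≈ 11.185.
V ≈ 5.89 × 11.185 ≈ 65.9 kt.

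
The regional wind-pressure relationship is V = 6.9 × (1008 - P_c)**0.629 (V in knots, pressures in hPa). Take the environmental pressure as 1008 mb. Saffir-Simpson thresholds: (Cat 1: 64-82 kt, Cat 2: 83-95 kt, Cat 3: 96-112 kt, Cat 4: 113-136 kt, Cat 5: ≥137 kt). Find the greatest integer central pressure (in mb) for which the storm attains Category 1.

973 mb

Category 1 begins at V = 64 kt.
Required ΔP = (64/6.9)^(1/0.629) = 9.275^1.590 ≈ 34.51 mb.
P_c ≤ 1008 − 34.51 = 973.49, so the highest integer P_c is 973 mb.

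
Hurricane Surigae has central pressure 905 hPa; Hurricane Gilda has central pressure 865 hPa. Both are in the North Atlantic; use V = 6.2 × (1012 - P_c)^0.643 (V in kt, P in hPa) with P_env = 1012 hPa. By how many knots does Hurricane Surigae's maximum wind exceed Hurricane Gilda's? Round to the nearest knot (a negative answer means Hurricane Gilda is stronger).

-28 kt

Hurricane Surigae: ΔP = 107; V ≈ 6.2 × 107^0.643 ≈ 125.11 kt.
Hurricane Gilda: ΔP = 147; V ≈ 6.2 × 147^0.643 ≈ 153.45 kt.
Difference ≈ 125.11 − 153.45 = -28.34 → -28 kt.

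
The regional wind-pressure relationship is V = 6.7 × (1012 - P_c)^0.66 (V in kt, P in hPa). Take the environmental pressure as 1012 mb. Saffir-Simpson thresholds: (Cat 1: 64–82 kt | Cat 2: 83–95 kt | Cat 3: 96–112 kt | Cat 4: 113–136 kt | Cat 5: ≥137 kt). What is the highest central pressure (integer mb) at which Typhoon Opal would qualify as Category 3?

Category 3 begins at V = 96 kt.
Required ΔP = (96/6.7)^(1/0.66) = 14.328^1.515 ≈ 56.47 mb.
P_c ≤ 1012 − 56.47 = 955.53, so the highest integer P_c is 955 mb.

955 mb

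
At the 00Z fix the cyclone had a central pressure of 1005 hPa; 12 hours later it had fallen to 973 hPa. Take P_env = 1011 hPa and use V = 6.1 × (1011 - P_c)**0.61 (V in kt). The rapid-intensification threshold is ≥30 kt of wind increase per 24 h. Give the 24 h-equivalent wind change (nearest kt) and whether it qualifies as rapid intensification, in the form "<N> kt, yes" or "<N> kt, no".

76 kt, yes

V₁: ΔP = 6, V ≈ 6.1 × 6^0.61 ≈ 18.20 kt.
V₂: ΔP = 38, V ≈ 6.1 × 38^0.61 ≈ 56.10 kt.
ΔV over 12 h = 37.90 kt → 24 h equivalent = 37.90 × 24/12 ≈ 75.80 kt.
76 kt ≥ 30 kt ⇒ rapid intensification.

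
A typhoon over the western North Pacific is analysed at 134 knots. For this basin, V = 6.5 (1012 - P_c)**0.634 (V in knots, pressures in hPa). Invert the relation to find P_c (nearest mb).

ΔP = (V / 6.5)^(1/0.634) = (134/6.5)^1.577.
134/6.5 = 20.615; 20.615^1.577 ≈ 118.27 mb.
P_c = 1012 − 118.27 = 893.73 ≈ 894 mb.

894 mb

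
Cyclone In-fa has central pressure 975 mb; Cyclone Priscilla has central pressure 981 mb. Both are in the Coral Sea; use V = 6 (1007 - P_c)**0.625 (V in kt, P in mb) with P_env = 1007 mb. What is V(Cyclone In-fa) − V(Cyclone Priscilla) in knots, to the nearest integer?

Cyclone In-fa: ΔP = 32; V ≈ 6 × 32^0.625 ≈ 52.34 kt.
Cyclone Priscilla: ΔP = 26; V ≈ 6 × 26^0.625 ≈ 45.97 kt.
Difference ≈ 52.34 − 45.97 = 6.37 → 6 kt.

6 kt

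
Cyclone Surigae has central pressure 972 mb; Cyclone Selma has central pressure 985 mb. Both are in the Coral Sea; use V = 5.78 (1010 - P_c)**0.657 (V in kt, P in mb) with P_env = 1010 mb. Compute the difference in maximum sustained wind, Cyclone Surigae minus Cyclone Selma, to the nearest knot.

Cyclone Surigae: ΔP = 38; V ≈ 5.78 × 38^0.657 ≈ 63.07 kt.
Cyclone Selma: ΔP = 25; V ≈ 5.78 × 25^0.657 ≈ 47.90 kt.
Difference ≈ 63.07 − 47.90 = 15.17 → 15 kt.

15 kt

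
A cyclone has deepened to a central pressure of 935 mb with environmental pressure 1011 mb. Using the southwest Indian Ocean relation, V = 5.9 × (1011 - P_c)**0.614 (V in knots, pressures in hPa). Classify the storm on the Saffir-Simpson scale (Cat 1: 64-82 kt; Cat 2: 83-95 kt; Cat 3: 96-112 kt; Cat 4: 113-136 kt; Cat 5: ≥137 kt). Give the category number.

2

ΔP = 1011 − 935 = 76 mb.
V ≈ 5.9 × 76^0.614 = 5.9 × 14.28 ≈ 84 kt.
84 kt falls in the Category 2 band.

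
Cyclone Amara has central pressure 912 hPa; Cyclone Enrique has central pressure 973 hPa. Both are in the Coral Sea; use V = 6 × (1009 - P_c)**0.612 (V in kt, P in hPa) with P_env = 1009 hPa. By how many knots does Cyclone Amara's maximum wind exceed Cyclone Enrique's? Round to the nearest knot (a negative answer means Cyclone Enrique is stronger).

Cyclone Amara: ΔP = 97; V ≈ 6 × 97^0.612 ≈ 98.64 kt.
Cyclone Enrique: ΔP = 36; V ≈ 6 × 36^0.612 ≈ 53.78 kt.
Difference ≈ 98.64 − 53.78 = 44.86 → 45 kt.

45 kt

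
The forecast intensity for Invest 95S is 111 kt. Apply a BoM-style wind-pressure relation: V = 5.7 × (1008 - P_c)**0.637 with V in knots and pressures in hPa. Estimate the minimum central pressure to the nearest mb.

ΔP = (V / 5.7)^(1/0.637) = (111/5.7)^1.570.
111/5.7 = 19.474; 19.474^1.570 ≈ 105.74 mb.
P_c = 1008 − 105.74 = 902.26 ≈ 902 mb.

902 mb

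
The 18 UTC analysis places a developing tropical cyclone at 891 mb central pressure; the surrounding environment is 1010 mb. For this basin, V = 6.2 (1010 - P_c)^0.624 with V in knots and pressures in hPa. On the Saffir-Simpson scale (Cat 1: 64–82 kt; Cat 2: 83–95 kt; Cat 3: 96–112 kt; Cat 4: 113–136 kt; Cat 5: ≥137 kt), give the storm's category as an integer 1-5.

4

ΔP = 1010 − 891 = 119 mb.
V ≈ 6.2 × 119^0.624 = 6.2 × 19.73 ≈ 122 kt.
122 kt falls in the Category 4 band.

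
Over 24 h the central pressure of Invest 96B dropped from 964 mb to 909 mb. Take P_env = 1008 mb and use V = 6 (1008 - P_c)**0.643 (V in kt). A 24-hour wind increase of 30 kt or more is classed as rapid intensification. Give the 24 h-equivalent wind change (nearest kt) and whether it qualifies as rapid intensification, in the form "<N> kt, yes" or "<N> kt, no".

47 kt, yes

V₁: ΔP = 44, V ≈ 6 × 44^0.643 ≈ 68.37 kt.
V₂: ΔP = 99, V ≈ 6 × 99^0.643 ≈ 115.17 kt.
ΔV over 24 h = 46.80 kt → 24 h equivalent = 46.80 × 24/24 ≈ 46.80 kt.
47 kt ≥ 30 kt ⇒ rapid intensification.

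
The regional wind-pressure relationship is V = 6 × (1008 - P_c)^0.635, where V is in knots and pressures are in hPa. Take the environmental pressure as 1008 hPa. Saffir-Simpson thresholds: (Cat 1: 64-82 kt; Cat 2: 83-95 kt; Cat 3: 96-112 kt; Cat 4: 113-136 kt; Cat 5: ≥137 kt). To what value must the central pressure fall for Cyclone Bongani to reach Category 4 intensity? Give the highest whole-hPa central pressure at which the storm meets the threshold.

906 hPa

Category 4 begins at V = 113 kt.
Required ΔP = (113/6)^(1/0.635) = 18.833^1.575 ≈ 101.80 hPa.
P_c ≤ 1008 − 101.80 = 906.20, so the highest integer P_c is 906 hPa.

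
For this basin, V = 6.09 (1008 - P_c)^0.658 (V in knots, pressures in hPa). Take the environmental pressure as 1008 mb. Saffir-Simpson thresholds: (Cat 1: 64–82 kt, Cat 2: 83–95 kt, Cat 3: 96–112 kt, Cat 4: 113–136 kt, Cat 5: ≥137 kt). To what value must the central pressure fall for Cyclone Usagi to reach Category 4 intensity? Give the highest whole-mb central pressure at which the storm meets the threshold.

Category 4 begins at V = 113 kt.
Required ΔP = (113/6.09)^(1/0.658) = 18.555^1.520 ≈ 84.67 mb.
P_c ≤ 1008 − 84.67 = 923.33, so the highest integer P_c is 923 mb.

923 mb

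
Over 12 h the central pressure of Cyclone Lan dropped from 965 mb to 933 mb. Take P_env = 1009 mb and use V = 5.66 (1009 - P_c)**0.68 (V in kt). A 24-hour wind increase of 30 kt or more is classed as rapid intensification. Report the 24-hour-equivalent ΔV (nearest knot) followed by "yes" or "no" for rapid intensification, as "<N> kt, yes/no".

67 kt, yes

V₁: ΔP = 44, V ≈ 5.66 × 44^0.68 ≈ 74.19 kt.
V₂: ΔP = 76, V ≈ 5.66 × 76^0.68 ≈ 107.59 kt.
ΔV over 12 h = 33.40 kt → 24 h equivalent = 33.40 × 24/12 ≈ 66.80 kt.
67 kt ≥ 30 kt ⇒ rapid intensification.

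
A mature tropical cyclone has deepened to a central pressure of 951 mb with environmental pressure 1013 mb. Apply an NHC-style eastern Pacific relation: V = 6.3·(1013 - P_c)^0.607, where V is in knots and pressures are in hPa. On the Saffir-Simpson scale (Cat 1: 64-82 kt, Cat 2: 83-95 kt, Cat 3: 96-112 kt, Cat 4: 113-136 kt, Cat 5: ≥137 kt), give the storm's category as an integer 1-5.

ΔP = 1013 − 951 = 62 mb.
V ≈ 6.3 × 62^0.607 = 6.3 × 12.25 ≈ 77 kt.
77 kt falls in the Category 1 band.

1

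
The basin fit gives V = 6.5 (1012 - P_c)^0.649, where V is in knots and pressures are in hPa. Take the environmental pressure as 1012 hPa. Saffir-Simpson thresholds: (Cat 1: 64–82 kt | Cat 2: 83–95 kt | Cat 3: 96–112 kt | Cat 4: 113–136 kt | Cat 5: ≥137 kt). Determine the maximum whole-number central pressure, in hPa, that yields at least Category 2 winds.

Category 2 begins at V = 83 kt.
Required ΔP = (83/6.5)^(1/0.649) = 12.769^1.541 ≈ 50.63 hPa.
P_c ≤ 1012 − 50.63 = 961.37, so the highest integer P_c is 961 hPa.

961 hPa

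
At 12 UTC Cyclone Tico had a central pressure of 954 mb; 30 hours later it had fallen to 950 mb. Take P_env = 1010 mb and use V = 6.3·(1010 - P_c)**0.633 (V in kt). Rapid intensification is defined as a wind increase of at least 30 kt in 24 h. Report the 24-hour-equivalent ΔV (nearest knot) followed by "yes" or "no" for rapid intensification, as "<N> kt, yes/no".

3 kt, no

V₁: ΔP = 56, V ≈ 6.3 × 56^0.633 ≈ 80.53 kt.
V₂: ΔP = 60, V ≈ 6.3 × 60^0.633 ≈ 84.12 kt.
ΔV over 30 h = 3.59 kt → 24 h equivalent = 3.59 × 24/30 ≈ 2.87 kt.
3 kt < 30 kt ⇒ not rapid intensification.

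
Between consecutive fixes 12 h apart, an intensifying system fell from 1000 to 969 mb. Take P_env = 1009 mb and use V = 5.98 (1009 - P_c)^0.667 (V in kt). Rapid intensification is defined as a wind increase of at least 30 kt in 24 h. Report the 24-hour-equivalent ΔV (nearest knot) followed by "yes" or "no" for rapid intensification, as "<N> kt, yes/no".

88 kt, yes

V₁: ΔP = 9, V ≈ 5.98 × 9^0.667 ≈ 25.89 kt.
V₂: ΔP = 40, V ≈ 5.98 × 40^0.667 ≈ 70.03 kt.
ΔV over 12 h = 44.14 kt → 24 h equivalent = 44.14 × 24/12 ≈ 88.28 kt.
88 kt ≥ 30 kt ⇒ rapid intensification.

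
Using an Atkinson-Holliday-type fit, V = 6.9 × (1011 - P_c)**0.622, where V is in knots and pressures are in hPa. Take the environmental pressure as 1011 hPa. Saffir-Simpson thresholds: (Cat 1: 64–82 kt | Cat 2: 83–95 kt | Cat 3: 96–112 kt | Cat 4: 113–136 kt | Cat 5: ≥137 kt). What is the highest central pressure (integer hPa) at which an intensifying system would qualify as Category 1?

975 hPa

Category 1 begins at V = 64 kt.
Required ΔP = (64/6.9)^(1/0.622) = 9.275^1.608 ≈ 35.91 hPa.
P_c ≤ 1011 − 35.91 = 975.09, so the highest integer P_c is 975 hPa.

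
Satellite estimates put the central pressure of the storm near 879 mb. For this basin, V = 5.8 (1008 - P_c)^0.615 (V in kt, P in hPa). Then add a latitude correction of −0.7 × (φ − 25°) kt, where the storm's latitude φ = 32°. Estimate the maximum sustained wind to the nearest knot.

110 kt

ΔP = 1008 − 879 = 129 mb.
129^0.615 ≈ 19.862.
V ≈ 5.8 × 19.862 ≈ 115.2 kt.
Latitude correction: −0.7 × (32 − 25) = -4.9 kt.
Corrected V ≈ 110.3 kt → 110 kt.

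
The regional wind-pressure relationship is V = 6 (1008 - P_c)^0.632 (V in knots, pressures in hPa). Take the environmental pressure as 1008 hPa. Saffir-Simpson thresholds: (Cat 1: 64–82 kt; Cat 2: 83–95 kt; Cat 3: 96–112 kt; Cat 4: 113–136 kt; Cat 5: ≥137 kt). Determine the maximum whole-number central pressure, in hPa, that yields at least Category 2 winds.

Category 2 begins at V = 83 kt.
Required ΔP = (83/6)^(1/0.632) = 13.833^1.582 ≈ 63.87 hPa.
P_c ≤ 1008 − 63.87 = 944.13, so the highest integer P_c is 944 hPa.

944 hPa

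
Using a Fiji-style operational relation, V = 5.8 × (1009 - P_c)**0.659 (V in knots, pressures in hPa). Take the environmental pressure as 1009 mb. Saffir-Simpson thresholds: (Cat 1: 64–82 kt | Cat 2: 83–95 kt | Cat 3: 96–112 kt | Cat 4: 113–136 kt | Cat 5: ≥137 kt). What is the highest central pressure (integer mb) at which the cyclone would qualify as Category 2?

Category 2 begins at V = 83 kt.
Required ΔP = (83/5.8)^(1/0.659) = 14.310^1.517 ≈ 56.71 mb.
P_c ≤ 1009 − 56.71 = 952.29, so the highest integer P_c is 952 mb.

952 mb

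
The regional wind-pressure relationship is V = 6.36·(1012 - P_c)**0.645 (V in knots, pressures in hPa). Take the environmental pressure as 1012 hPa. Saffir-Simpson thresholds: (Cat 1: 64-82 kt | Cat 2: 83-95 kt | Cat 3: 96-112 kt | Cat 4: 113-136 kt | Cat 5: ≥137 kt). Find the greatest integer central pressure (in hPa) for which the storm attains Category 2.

958 hPa

Category 2 begins at V = 83 kt.
Required ΔP = (83/6.36)^(1/0.645) = 13.050^1.550 ≈ 53.66 hPa.
P_c ≤ 1012 − 53.66 = 958.34, so the highest integer P_c is 958 hPa.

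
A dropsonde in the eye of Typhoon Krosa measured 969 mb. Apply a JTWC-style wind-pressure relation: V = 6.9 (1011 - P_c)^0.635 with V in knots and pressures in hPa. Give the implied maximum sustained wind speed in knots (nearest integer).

ΔP = 1011 − 969 = 42 mb.
42^0.635 ≈ 10.734.
V ≈ 6.9 × 10.734 ≈ 74.1 kt.

74 kt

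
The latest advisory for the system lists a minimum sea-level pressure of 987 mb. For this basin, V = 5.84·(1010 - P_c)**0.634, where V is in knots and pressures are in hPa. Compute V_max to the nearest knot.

43 kt

ΔP = 1010 − 987 = 23 mb.
23^0.634 ≈ 7.300.
V ≈ 5.84 × 7.300 ≈ 42.6 kt.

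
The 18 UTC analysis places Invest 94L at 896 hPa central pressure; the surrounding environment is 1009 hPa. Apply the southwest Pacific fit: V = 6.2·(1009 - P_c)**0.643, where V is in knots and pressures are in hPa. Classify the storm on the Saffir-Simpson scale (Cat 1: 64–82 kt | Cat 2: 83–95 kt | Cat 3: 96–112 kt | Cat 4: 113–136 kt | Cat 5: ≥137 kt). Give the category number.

ΔP = 1009 − 896 = 113 hPa.
V ≈ 6.2 × 113^0.643 = 6.2 × 20.90 ≈ 130 kt.
130 kt falls in the Category 4 band.

4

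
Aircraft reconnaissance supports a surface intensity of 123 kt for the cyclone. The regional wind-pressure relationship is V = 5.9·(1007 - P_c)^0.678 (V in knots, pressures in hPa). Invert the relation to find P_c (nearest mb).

ΔP = (V / 5.9)^(1/0.678) = (123/5.9)^1.475.
123/5.9 = 20.847; 20.847^1.475 ≈ 88.21 mb.
P_c = 1007 − 88.21 = 918.79 ≈ 919 mb.

919 mb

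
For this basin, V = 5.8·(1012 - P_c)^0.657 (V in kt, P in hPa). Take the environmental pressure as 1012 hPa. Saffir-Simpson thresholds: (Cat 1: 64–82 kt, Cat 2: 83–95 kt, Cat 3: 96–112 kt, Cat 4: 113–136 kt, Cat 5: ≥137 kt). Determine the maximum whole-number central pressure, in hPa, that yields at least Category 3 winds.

940 hPa

Category 3 begins at V = 96 kt.
Required ΔP = (96/5.8)^(1/0.657) = 16.552^1.522 ≈ 71.64 hPa.
P_c ≤ 1012 − 71.64 = 940.36, so the highest integer P_c is 940 hPa.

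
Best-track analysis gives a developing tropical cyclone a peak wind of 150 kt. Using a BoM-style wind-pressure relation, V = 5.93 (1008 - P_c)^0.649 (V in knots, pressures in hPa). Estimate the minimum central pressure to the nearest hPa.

ΔP = (V / 5.93)^(1/0.649) = (150/5.93)^1.541.
150/5.93 = 25.295; 25.295^1.541 ≈ 145.16 hPa.
P_c = 1008 − 145.16 = 862.84 ≈ 863 hPa.

863 hPa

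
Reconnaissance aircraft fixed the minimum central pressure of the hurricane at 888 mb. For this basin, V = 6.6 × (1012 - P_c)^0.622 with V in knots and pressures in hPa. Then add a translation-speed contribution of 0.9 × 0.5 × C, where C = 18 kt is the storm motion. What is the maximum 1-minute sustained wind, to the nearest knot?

ΔP = 1012 − 888 = 124 mb.
124^0.622 ≈ 20.050.
V ≈ 6.6 × 20.050 ≈ 132.3 kt.
Translation term: 0.9 × 0.5 × 18 = 8.1 kt.
Corrected V ≈ 140.4 kt → 140 kt.

140 kt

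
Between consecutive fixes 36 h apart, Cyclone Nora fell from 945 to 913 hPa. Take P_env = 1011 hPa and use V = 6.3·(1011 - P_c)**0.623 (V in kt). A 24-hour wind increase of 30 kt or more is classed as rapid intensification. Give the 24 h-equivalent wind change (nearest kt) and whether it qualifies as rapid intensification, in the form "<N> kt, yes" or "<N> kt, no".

V₁: ΔP = 66, V ≈ 6.3 × 66^0.623 ≈ 85.69 kt.
V₂: ΔP = 98, V ≈ 6.3 × 98^0.623 ≈ 109.62 kt.
ΔV over 36 h = 23.93 kt → 24 h equivalent = 23.93 × 24/36 ≈ 15.95 kt.
16 kt < 30 kt ⇒ not rapid intensification.

16 kt, no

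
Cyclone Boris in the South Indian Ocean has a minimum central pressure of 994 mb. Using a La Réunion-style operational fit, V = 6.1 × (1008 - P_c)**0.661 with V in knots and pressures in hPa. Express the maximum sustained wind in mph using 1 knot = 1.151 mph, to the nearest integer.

40 mph

ΔP = 1008 − 994 = 14 mb.
V ≈ 6.1 × 14^0.661 = 6.1 × 5.723 ≈ 34.908 kt.
34.908 × 1.151 ≈ 40.18 mph → 40 mph.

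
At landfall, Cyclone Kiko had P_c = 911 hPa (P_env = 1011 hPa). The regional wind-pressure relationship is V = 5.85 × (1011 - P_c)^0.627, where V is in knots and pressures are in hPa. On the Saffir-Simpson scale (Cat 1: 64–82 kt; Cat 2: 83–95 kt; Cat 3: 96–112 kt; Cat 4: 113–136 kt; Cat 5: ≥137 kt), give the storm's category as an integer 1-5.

3

ΔP = 1011 − 911 = 100 hPa.
V ≈ 5.85 × 100^0.627 = 5.85 × 17.95 ≈ 105 kt.
105 kt falls in the Category 3 band.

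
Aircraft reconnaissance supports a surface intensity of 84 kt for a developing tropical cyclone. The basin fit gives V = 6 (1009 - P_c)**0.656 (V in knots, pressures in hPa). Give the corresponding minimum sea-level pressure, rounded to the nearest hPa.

ΔP = (V / 6)^(1/0.656) = (84/6)^1.524.
84/6 = 14.000; 14.000^1.524 ≈ 55.87 hPa.
P_c = 1009 − 55.87 = 953.13 ≈ 953 hPa.

953 hPa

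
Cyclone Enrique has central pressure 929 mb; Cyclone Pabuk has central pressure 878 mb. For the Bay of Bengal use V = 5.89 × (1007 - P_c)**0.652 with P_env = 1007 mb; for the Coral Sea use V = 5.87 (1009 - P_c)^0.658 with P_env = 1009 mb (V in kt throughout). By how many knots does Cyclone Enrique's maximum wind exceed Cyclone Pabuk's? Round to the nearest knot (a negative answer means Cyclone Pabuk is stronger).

-44 kt

Cyclone Enrique: ΔP = 78; V ≈ 5.89 × 78^0.652 ≈ 100.87 kt.
Cyclone Pabuk: ΔP = 131; V ≈ 5.87 × 131^0.658 ≈ 145.15 kt.
Difference ≈ 100.87 − 145.15 = -44.28 → -44 kt.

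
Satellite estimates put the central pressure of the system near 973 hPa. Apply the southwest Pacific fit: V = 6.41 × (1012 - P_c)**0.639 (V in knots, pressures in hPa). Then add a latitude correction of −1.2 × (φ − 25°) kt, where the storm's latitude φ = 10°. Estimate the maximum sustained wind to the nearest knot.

ΔP = 1012 − 973 = 39 hPa.
39^0.639 ≈ 10.392.
V ≈ 6.41 × 10.392 ≈ 66.6 kt.
Latitude correction: −1.2 × (10 − 25) = 18 kt.
Corrected V ≈ 84.6 kt → 85 kt.

85 kt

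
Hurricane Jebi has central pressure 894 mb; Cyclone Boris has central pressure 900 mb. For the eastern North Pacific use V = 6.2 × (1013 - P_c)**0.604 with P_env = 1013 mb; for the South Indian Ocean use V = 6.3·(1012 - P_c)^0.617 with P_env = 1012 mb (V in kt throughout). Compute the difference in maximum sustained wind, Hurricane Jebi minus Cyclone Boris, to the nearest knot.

Hurricane Jebi: ΔP = 119; V ≈ 6.2 × 119^0.604 ≈ 111.18 kt.
Cyclone Boris: ΔP = 112; V ≈ 6.3 × 112^0.617 ≈ 115.80 kt.
Difference ≈ 111.18 − 115.80 = -4.62 → -5 kt.

-5 kt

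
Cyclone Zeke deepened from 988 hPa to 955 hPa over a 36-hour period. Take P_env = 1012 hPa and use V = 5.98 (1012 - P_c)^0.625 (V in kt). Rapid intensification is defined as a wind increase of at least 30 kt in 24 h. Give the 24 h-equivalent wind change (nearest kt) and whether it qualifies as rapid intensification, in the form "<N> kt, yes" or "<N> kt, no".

21 kt, no

V₁: ΔP = 24, V ≈ 5.98 × 24^0.625 ≈ 43.58 kt.
V₂: ΔP = 57, V ≈ 5.98 × 57^0.625 ≈ 74.84 kt.
ΔV over 36 h = 31.26 kt → 24 h equivalent = 31.26 × 24/36 ≈ 20.84 kt.
21 kt < 30 kt ⇒ not rapid intensification.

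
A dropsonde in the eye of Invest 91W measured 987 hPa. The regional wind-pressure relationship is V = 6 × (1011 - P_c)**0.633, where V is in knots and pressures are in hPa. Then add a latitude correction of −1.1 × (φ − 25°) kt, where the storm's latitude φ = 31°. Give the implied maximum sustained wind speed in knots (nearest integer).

ΔP = 1011 − 987 = 24 hPa.
24^0.633 ≈ 7.476.
V ≈ 6 × 7.476 ≈ 44.9 kt.
Latitude correction: −1.1 × (31 − 25) = -6.6 kt.
Corrected V ≈ 38.3 kt → 38 kt.

38 kt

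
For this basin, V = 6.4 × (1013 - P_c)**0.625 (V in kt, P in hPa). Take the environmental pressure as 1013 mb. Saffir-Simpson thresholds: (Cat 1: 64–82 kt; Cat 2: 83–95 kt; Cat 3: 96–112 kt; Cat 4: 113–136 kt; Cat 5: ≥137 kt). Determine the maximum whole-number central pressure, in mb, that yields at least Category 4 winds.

Category 4 begins at V = 113 kt.
Required ΔP = (113/6.4)^(1/0.625) = 17.656^1.600 ≈ 98.86 mb.
P_c ≤ 1013 − 98.86 = 914.14, so the highest integer P_c is 914 mb.

914 mb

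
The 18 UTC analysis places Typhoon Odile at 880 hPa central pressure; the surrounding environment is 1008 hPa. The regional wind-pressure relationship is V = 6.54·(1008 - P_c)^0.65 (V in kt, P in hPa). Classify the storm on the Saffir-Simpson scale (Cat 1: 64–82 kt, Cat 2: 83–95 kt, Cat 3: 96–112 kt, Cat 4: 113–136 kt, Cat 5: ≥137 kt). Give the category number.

5

ΔP = 1008 − 880 = 128 hPa.
V ≈ 6.54 × 128^0.65 = 6.54 × 23.43 ≈ 153 kt.
153 kt falls in the Category 5 band.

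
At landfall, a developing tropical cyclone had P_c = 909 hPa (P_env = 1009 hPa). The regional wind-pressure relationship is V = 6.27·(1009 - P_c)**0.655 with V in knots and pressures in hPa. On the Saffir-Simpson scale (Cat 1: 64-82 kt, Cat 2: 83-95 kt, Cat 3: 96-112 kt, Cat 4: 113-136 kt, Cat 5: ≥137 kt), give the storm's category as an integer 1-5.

ΔP = 1009 − 909 = 100 hPa.
V ≈ 6.27 × 100^0.655 = 6.27 × 20.42 ≈ 128 kt.
128 kt falls in the Category 4 band.

4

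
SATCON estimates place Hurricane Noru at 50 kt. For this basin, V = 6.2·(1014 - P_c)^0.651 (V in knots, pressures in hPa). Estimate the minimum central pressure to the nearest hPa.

ΔP = (V / 6.2)^(1/0.651) = (50/6.2)^1.536.
50/6.2 = 8.065; 8.065^1.536 ≈ 24.69 hPa.
P_c = 1014 − 24.69 = 989.31 ≈ 989 hPa.

989 hPa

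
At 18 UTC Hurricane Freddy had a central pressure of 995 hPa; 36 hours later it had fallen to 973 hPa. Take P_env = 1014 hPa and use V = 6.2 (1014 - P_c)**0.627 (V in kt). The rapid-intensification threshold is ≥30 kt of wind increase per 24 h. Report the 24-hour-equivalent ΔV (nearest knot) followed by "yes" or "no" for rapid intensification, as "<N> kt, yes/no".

16 kt, no

V₁: ΔP = 19, V ≈ 6.2 × 19^0.627 ≈ 39.28 kt.
V₂: ΔP = 41, V ≈ 6.2 × 41^0.627 ≈ 63.62 kt.
ΔV over 36 h = 24.34 kt → 24 h equivalent = 24.34 × 24/36 ≈ 16.23 kt.
16 kt < 30 kt ⇒ not rapid intensification.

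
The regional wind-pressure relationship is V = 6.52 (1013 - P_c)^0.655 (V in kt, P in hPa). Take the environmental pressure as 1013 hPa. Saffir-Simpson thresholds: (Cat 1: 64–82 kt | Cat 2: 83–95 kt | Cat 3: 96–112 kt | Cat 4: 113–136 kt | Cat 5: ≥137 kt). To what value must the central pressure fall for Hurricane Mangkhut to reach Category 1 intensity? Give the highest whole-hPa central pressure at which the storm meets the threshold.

980 hPa

Category 1 begins at V = 64 kt.
Required ΔP = (64/6.52)^(1/0.655) = 9.816^1.527 ≈ 32.69 hPa.
P_c ≤ 1013 − 32.69 = 980.31, so the highest integer P_c is 980 hPa.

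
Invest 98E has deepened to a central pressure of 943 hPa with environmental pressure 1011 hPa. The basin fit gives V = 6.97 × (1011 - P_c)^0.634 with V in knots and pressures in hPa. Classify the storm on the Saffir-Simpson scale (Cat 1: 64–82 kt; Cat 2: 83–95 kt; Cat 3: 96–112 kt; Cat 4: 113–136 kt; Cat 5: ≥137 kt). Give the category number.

3

ΔP = 1011 − 943 = 68 hPa.
V ≈ 6.97 × 68^0.634 = 6.97 × 14.51 ≈ 101 kt.
101 kt falls in the Category 3 band.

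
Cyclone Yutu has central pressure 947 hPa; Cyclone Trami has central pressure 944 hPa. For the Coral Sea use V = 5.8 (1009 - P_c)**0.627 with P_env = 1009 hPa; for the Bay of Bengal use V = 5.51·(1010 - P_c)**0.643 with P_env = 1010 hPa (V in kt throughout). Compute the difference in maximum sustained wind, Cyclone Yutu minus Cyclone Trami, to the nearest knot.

-4 kt

Cyclone Yutu: ΔP = 62; V ≈ 5.8 × 62^0.627 ≈ 77.14 kt.
Cyclone Trami: ΔP = 66; V ≈ 5.51 × 66^0.643 ≈ 81.49 kt.
Difference ≈ 77.14 − 81.49 = -4.35 → -4 kt.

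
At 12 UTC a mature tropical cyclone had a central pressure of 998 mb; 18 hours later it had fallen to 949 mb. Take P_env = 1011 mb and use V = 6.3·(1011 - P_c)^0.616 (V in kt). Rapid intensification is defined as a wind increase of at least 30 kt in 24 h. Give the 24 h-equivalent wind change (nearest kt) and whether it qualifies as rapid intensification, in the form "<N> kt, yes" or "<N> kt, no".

V₁: ΔP = 13, V ≈ 6.3 × 13^0.616 ≈ 30.59 kt.
V₂: ΔP = 62, V ≈ 6.3 × 62^0.616 ≈ 80.07 kt.
ΔV over 18 h = 49.48 kt → 24 h equivalent = 49.48 × 24/18 ≈ 65.97 kt.
66 kt ≥ 30 kt ⇒ rapid intensification.

66 kt, yes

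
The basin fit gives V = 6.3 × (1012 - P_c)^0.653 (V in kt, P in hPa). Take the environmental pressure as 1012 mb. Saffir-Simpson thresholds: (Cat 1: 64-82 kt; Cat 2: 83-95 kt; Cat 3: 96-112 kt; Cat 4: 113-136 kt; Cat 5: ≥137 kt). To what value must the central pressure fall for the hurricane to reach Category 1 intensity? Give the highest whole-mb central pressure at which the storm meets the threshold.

Category 1 begins at V = 64 kt.
Required ΔP = (64/6.3)^(1/0.653) = 10.159^1.531 ≈ 34.82 mb.
P_c ≤ 1012 − 34.82 = 977.18, so the highest integer P_c is 977 mb.

977 mb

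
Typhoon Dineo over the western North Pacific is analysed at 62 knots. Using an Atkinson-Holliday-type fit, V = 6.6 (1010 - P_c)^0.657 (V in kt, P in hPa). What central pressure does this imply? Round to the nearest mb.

980 mb

ΔP = (V / 6.6)^(1/0.657) = (62/6.6)^1.522.
62/6.6 = 9.394; 9.394^1.522 ≈ 30.25 mb.
P_c = 1010 − 30.25 = 979.75 ≈ 980 mb.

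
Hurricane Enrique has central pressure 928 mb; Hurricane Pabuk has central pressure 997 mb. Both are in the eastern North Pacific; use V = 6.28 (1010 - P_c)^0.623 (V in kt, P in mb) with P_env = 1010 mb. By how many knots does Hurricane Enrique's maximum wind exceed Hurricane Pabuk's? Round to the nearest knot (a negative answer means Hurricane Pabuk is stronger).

Hurricane Enrique: ΔP = 82; V ≈ 6.28 × 82^0.623 ≈ 97.78 kt.
Hurricane Pabuk: ΔP = 13; V ≈ 6.28 × 13^0.623 ≈ 31.04 kt.
Difference ≈ 97.78 − 31.04 = 66.74 → 67 kt.

67 kt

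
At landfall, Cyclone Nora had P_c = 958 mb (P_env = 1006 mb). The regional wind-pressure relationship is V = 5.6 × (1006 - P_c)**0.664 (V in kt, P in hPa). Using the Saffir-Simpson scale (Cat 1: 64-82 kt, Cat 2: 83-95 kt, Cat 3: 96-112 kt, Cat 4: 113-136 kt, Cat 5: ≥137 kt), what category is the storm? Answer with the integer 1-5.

1

ΔP = 1006 − 958 = 48 mb.
V ≈ 5.6 × 48^0.664 = 5.6 × 13.07 ≈ 73 kt.
73 kt falls in the Category 1 band.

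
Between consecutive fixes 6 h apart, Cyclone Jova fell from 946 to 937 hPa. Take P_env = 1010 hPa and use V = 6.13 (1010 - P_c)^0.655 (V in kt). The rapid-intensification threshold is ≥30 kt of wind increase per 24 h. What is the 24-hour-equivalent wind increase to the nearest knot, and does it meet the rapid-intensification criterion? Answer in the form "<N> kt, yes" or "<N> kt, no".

34 kt, yes

V₁: ΔP = 64, V ≈ 6.13 × 64^0.655 ≈ 93.43 kt.
V₂: ΔP = 73, V ≈ 6.13 × 73^0.655 ≈ 101.84 kt.
ΔV over 6 h = 8.41 kt → 24 h equivalent = 8.41 × 24/6 ≈ 33.64 kt.
34 kt ≥ 30 kt ⇒ rapid intensification.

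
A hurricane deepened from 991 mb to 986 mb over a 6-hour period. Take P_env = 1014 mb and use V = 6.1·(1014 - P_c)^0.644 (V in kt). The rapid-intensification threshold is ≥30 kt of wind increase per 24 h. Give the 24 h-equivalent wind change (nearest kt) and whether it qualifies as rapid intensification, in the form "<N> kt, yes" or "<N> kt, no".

25 kt, no

V₁: ΔP = 23, V ≈ 6.1 × 23^0.644 ≈ 45.95 kt.
V₂: ΔP = 28, V ≈ 6.1 × 28^0.644 ≈ 52.16 kt.
ΔV over 6 h = 6.21 kt → 24 h equivalent = 6.21 × 24/6 ≈ 24.84 kt.
25 kt < 30 kt ⇒ not rapid intensification.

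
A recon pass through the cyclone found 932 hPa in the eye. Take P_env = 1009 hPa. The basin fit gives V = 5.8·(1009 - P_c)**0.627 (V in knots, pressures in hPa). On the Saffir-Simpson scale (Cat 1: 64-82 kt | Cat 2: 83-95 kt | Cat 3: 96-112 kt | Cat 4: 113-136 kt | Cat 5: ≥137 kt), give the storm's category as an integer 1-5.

2

ΔP = 1009 − 932 = 77 hPa.
V ≈ 5.8 × 77^0.627 = 5.8 × 15.23 ≈ 88 kt.
88 kt falls in the Category 2 band.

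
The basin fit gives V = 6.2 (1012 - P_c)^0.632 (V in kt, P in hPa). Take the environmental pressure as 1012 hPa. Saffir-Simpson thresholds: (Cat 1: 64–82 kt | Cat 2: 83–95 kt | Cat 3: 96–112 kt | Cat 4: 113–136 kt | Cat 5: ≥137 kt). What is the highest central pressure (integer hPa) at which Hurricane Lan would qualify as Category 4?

913 hPa

Category 4 begins at V = 113 kt.
Required ΔP = (113/6.2)^(1/0.632) = 18.226^1.582 ≈ 98.80 hPa.
P_c ≤ 1012 − 98.80 = 913.20, so the highest integer P_c is 913 hPa.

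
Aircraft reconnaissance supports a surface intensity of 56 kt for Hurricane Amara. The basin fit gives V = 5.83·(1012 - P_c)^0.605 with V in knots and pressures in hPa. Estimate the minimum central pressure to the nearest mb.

ΔP = (V / 5.83)^(1/0.605) = (56/5.83)^1.653.
56/5.83 = 9.605; 9.605^1.653 ≈ 42.07 mb.
P_c = 1012 − 42.07 = 969.93 ≈ 970 mb.

970 mb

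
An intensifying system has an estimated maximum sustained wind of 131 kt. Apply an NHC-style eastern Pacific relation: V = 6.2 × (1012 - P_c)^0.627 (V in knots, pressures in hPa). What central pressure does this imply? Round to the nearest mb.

882 mb

ΔP = (V / 6.2)^(1/0.627) = (131/6.2)^1.595.
131/6.2 = 21.129; 21.129^1.595 ≈ 129.73 mb.
P_c = 1012 − 129.73 = 882.27 ≈ 882 mb.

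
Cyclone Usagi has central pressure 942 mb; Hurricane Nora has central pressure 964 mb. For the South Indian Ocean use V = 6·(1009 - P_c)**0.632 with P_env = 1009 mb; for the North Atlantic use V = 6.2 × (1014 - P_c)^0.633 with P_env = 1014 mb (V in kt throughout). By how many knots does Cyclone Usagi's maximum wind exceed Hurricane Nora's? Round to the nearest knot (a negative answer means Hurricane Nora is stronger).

12 kt

Cyclone Usagi: ΔP = 67; V ≈ 6 × 67^0.632 ≈ 85.55 kt.
Hurricane Nora: ΔP = 50; V ≈ 6.2 × 50^0.633 ≈ 73.76 kt.
Difference ≈ 85.55 − 73.76 = 11.79 → 12 kt.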